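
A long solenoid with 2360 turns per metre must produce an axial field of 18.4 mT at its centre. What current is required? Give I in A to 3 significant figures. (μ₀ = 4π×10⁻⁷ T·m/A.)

I ≈ 6.20 A

Inside a long solenoid B = μ₀nI with n = 2360 m⁻¹, so I = B/(μ₀n).
I = 1.84×10⁻² / (4π×10⁻⁷ × 2360) = 6.20 A.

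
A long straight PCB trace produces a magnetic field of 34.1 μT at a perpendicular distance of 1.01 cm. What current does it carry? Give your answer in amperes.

For a long straight wire B = μ₀I/(2πd), so I = 2πdB/μ₀.
I = 2π × 0.0101 × 3.41×10⁻⁵ / (4π×10⁻⁷) = 1.72 A.

I ≈ 1.72 A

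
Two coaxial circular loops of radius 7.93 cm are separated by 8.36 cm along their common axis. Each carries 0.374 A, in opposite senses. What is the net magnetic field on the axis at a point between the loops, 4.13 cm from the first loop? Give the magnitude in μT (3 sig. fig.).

B ≈ 0.0320 μT

Each loop contributes B = μ₀IR²/[2(R²+z²)^(3/2)] on the axis, with z measured from that loop.
Loop 1 (z = 0.0413 m): B₁ = 2.07×10⁻⁶ T. Loop 2 (z = 0.0423 m): B₂ = 2.04×10⁻⁶ T.
The fields oppose: B = |B₁ − B₂| = 3.20×10⁻⁸ T.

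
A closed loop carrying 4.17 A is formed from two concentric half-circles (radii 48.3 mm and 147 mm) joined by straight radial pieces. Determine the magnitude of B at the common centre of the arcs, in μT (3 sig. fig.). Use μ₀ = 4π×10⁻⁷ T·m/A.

The radial connectors point toward the centre, so dl × r̂ = 0 and they contribute nothing.
Each semicircle gives μ₀I/(4R): inner arc 2.71×10⁻⁵ T, outer arc 8.91×10⁻⁶ T.
The two arcs carry current in opposite angular senses, so their fields oppose: B = |2.71×10⁻⁵ − 8.91×10⁻⁶| = 1.82×10⁻⁵ T.

B ≈ 18.2 μT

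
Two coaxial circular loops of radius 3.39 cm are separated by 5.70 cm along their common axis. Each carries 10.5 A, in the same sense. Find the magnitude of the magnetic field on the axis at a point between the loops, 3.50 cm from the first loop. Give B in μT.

Each loop contributes B = μ₀IR²/[2(R²+z²)^(3/2)] on the axis, with z measured from that loop.
Loop 1 (z = 0.035 m): B₁ = 6.55×10⁻⁵ T. Loop 2 (z = 0.022 m): B₂ = 1.15×10⁻⁴ T.
The fields add: B = B₁ + B₂ = 1.80×10⁻⁴ T.

B ≈ 180 μT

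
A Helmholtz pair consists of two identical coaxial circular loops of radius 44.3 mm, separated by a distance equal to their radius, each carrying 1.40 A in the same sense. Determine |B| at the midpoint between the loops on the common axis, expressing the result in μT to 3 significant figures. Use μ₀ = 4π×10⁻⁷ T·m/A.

B ≈ 28.4 μT

Each loop contributes B = μ₀IR²/[2(R²+z²)^(3/2)] on the axis, with z measured from that loop.
Loop 1 (z = 0.02215 m): B₁ = 1.42×10⁻⁵ T. Loop 2 (z = 0.02215 m): B₂ = 1.42×10⁻⁵ T.
The fields add: B = B₁ + B₂ = 2.84×10⁻⁵ T.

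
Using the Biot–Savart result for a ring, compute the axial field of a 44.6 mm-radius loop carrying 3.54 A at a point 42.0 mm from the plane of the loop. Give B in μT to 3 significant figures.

B ≈ 19.2 μT

On the axis of a circular loop, B = μ₀IR² / [2(R²+z²)^(3/2)].
R² + z² = (0.0446)² + (0.042)² = 0.003753 m², and (R²+z²)^(3/2) = 2.30×10⁻⁴ m³.
B = (4π×10⁻⁷ × 3.54 × 0.001989) / (2 × 2.30×10⁻⁴) = 1.92×10⁻⁵ T.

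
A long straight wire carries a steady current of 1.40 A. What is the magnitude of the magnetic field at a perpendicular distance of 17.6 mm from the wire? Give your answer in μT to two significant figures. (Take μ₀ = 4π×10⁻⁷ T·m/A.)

For an infinitely long straight wire, B = μ₀I/(2πd).
B = (4π×10⁻⁷ × 1.40) / (2π × 0.0176) = 1.59×10⁻⁵ T.

B ≈ 16 μT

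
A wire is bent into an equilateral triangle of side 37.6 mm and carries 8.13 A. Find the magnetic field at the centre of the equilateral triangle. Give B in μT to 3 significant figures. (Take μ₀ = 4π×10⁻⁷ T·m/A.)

Each side is a finite straight segment at perpendicular distance d = a/(2 tan(π/3)) = 0.01085 m from the centre, with end-angles ±π/3.
One side contributes B₁ = (μ₀I/4πd)·2 sin(π/3) = 1.30×10⁻⁴ T.
All 3 sides add in the same direction: B = 3 × 1.30×10⁻⁴ = 3.89×10⁻⁴ T.

B ≈ 389 μT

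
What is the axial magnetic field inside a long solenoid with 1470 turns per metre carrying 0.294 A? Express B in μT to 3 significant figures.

Inside a long solenoid, B = μ₀nI with n = 1470 turns/m.
B = 4π×10⁻⁷ × 1470 × 0.294 = 5.43×10⁻⁴ T.

B ≈ 543 μT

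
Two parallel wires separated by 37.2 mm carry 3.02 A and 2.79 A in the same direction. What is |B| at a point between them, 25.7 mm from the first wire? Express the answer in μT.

B ≈ 25.0 μT

Each long wire gives B = μ₀I/(2πd). Distances are d₁ = 0.0257 m and d₂ = 0.0115 m.
B₁ = 2.35×10⁻⁵ T, B₂ = 4.85×10⁻⁵ T.
Between parallel currents the two contributions point in opposite directions, so they subtract. B = |B₁ − B₂| = |2.35×10⁻⁵ − 4.85×10⁻⁵| = 2.50×10⁻⁵ T.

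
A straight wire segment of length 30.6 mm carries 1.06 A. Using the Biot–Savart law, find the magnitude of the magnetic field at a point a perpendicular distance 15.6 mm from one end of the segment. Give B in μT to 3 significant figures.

For a finite straight segment, B = (μ₀I/4πd)(sinθ₁ + sinθ₂), where θ₁, θ₂ are the angles from the perpendicular to each end.
The perpendicular foot is at one end, so the two end-offsets along the wire are 0 and L = 0.0306 m.
sinθ₁ = 0/√(0²+0.0156²) = 0.0000; sinθ₂ = 0.0306/√(0.0306²+0.0156²) = 0.8909.
B = (4π×10⁻⁷ × 1.06) / (4π × 0.0156) × (0.0000 + 0.8909) = 6.05×10⁻⁶ T.

B ≈ 6.05 μT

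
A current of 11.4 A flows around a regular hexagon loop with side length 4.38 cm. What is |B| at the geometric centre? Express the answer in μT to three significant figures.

B ≈ 180 μT

Each side is a finite straight segment at perpendicular distance d = a/(2 tan(π/6)) = 0.03793 m from the centre, with end-angles ±π/6.
One side contributes B₁ = (μ₀I/4πd)·2 sin(π/6) = 3.01×10⁻⁵ T.
All 6 sides add in the same direction: B = 6 × 3.01×10⁻⁵ = 1.80×10⁻⁴ T.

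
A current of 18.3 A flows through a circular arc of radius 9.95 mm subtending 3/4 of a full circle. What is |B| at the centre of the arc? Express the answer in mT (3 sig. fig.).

B ≈ 0.867 mT

The Biot–Savart field of a circular arc at its centre is B = μ₀Iφ/(4πR), with φ = 4.712 rad.
B = (4π×10⁻⁷ × 18.3 × 4.712) / (4π × 0.00995) = 8.67×10⁻⁴ T.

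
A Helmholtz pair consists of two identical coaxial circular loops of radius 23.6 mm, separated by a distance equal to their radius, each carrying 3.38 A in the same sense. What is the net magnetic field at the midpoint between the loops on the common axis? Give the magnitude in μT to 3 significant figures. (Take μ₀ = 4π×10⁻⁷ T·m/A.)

Each loop contributes B = μ₀IR²/[2(R²+z²)^(3/2)] on the axis, with z measured from that loop.
Loop 1 (z = 0.0118 m): B₁ = 6.44×10⁻⁵ T. Loop 2 (z = 0.0118 m): B₂ = 6.44×10⁻⁵ T.
The fields add: B = B₁ + B₂ = 1.29×10⁻⁴ T.

B ≈ 129 μT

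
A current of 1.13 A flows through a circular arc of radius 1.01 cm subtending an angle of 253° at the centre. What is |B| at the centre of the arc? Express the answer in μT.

B ≈ 49.4 μT

The Biot–Savart field of a circular arc at its centre is B = μ₀Iφ/(4πR), with φ = 4.416 rad.
B = (4π×10⁻⁷ × 1.13 × 4.416) / (4π × 0.0101) = 4.94×10⁻⁵ T.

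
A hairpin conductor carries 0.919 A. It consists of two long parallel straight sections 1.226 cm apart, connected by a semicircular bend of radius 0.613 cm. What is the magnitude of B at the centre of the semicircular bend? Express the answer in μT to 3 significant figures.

B ≈ 77.1 μT

The semicircular arc contributes B_arc = μ₀I·π/(4πR) = μ₀I/(4R) = 4.71×10⁻⁵ T.
Each semi-infinite lead is at perpendicular distance R = 0.00613 m from the centre, with the perpendicular foot at its near end, so it contributes μ₀I/(4πR); both point the same way, together 3.00×10⁻⁵ T.
Arc and leads all point the same direction: B = 4.71×10⁻⁵ + 3.00×10⁻⁵ = 7.71×10⁻⁵ T.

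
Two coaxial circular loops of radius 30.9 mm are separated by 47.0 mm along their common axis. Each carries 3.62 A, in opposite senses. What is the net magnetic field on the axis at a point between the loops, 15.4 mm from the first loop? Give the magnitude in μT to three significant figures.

B ≈ 27.6 μT

Each loop contributes B = μ₀IR²/[2(R²+z²)^(3/2)] on the axis, with z measured from that loop.
Loop 1 (z = 0.0154 m): B₁ = 5.28×10⁻⁵ T. Loop 2 (z = 0.0316 m): B₂ = 2.52×10⁻⁵ T.
The fields oppose: B = |B₁ − B₂| = 2.76×10⁻⁵ T.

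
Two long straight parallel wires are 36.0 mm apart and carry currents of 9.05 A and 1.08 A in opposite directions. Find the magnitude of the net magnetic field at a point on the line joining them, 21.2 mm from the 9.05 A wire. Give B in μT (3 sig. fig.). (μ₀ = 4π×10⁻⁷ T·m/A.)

Each long wire gives B = μ₀I/(2πd). Distances are d₁ = 0.0212 m and d₂ = 0.0148 m.
B₁ = 8.54×10⁻⁵ T, B₂ = 1.46×10⁻⁵ T.
Between antiparallel currents both contributions point the same way, so they add. B = B₁ + B₂ = 8.54×10⁻⁵ + 1.46×10⁻⁵ = 1.00×10⁻⁴ T.

B ≈ 100 μT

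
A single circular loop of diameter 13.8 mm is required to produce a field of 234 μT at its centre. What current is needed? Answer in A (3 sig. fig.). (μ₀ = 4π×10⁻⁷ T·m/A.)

I ≈ 2.57 A

At the centre of a circular loop B = μ₀I/(2R), so I = 2RB/μ₀.
With R = 0.0069 m, I = 2 × 0.0069 × 2.34×10⁻⁴ / (4π×10⁻⁷) = 2.57 A.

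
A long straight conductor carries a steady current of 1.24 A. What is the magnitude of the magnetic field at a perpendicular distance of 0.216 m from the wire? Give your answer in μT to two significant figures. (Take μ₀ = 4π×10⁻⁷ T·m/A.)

B ≈ 1.1 μT

For an infinitely long straight wire, B = μ₀I/(2πd).
B = (4π×10⁻⁷ × 1.24) / (2π × 0.216) = 1.15×10⁻⁶ T.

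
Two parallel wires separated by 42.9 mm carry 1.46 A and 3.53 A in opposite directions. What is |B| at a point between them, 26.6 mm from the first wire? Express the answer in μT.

B ≈ 54.3 μT

Each long wire gives B = μ₀I/(2πd). Distances are d₁ = 0.0266 m and d₂ = 0.0163 m.
B₁ = 1.10×10⁻⁵ T, B₂ = 4.33×10⁻⁵ T.
Between antiparallel currents both contributions point the same way, so they add. B = B₁ + B₂ = 1.10×10⁻⁵ + 4.33×10⁻⁵ = 5.43×10⁻⁵ T.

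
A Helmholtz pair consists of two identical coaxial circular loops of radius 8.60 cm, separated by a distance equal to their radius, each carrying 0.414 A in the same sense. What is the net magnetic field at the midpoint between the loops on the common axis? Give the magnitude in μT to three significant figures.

B ≈ 4.33 μT

Each loop contributes B = μ₀IR²/[2(R²+z²)^(3/2)] on the axis, with z measured from that loop.
Loop 1 (z = 0.043 m): B₁ = 2.16×10⁻⁶ T. Loop 2 (z = 0.043 m): B₂ = 2.16×10⁻⁶ T.
The fields add: B = B₁ + B₂ = 4.33×10⁻⁶ T.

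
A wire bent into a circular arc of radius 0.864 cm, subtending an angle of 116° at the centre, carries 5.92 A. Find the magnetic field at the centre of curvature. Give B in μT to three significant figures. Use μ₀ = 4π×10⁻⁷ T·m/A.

The Biot–Savart field of a circular arc at its centre is B = μ₀Iφ/(4πR), with φ = 2.025 rad.
B = (4π×10⁻⁷ × 5.92 × 2.025) / (4π × 0.00864) = 1.39×10⁻⁴ T.

B ≈ 139 μT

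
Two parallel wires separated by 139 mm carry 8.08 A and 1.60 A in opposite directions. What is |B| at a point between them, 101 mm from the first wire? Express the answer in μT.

Each long wire gives B = μ₀I/(2πd). Distances are d₁ = 0.101 m and d₂ = 0.038 m.
B₁ = 1.60×10⁻⁵ T, B₂ = 8.42×10⁻⁶ T.
Between antiparallel currents both contributions point the same way, so they add. B = B₁ + B₂ = 1.60×10⁻⁵ + 8.42×10⁻⁶ = 2.44×10⁻⁵ T.

B ≈ 24.4 μT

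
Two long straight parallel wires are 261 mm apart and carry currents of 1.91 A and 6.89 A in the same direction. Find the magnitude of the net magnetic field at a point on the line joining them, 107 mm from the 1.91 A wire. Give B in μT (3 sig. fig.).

Each long wire gives B = μ₀I/(2πd). Distances are d₁ = 0.107 m and d₂ = 0.154 m.
B₁ = 3.57×10⁻⁶ T, B₂ = 8.95×10⁻⁶ T.
Between parallel currents the two contributions point in opposite directions, so they subtract. B = |B₁ − B₂| = |3.57×10⁻⁶ − 8.95×10⁻⁶| = 5.38×10⁻⁶ T.

B ≈ 5.38 μT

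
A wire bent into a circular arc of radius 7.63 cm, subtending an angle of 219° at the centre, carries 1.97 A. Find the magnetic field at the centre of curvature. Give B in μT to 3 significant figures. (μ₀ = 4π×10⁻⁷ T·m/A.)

B ≈ 9.87 μT

The Biot–Savart field of a circular arc at its centre is B = μ₀Iφ/(4πR), with φ = 3.822 rad.
B = (4π×10⁻⁷ × 1.97 × 3.822) / (4π × 0.0763) = 9.87×10⁻⁶ T.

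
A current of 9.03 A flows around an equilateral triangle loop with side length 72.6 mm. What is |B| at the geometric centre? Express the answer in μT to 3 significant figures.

Each side is a finite straight segment at perpendicular distance d = a/(2 tan(π/3)) = 0.02096 m from the centre, with end-angles ±π/3.
One side contributes B₁ = (μ₀I/4πd)·2 sin(π/3) = 7.46×10⁻⁵ T.
All 3 sides add in the same direction: B = 3 × 7.46×10⁻⁵ = 2.24×10⁻⁴ T.

B ≈ 224 μT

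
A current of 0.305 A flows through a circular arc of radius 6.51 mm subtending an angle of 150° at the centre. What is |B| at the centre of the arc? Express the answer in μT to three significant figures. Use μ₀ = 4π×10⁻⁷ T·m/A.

B ≈ 12.3 μT

The Biot–Savart field of a circular arc at its centre is B = μ₀Iφ/(4πR), with φ = 2.618 rad.
B = (4π×10⁻⁷ × 0.305 × 2.618) / (4π × 0.00651) = 1.23×10⁻⁵ T.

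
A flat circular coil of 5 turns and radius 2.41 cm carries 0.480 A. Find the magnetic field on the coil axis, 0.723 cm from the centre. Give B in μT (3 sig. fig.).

For an N-turn flat coil, B = Nμ₀IR²/[2(R²+z²)^(3/2)] with R = 0.0241 m, z = 0.00723 m.
B = 5 × 1.10×10⁻⁵ T = 5.50×10⁻⁵ T.

B ≈ 55.0 μT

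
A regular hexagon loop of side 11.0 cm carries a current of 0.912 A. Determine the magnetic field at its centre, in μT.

Each side is a finite straight segment at perpendicular distance d = a/(2 tan(π/6)) = 0.09526 m from the centre, with end-angles ±π/6.
One side contributes B₁ = (μ₀I/4πd)·2 sin(π/6) = 9.57×10⁻⁷ T.
All 6 sides add in the same direction: B = 6 × 9.57×10⁻⁷ = 5.74×10⁻⁶ T.

B ≈ 5.74 μT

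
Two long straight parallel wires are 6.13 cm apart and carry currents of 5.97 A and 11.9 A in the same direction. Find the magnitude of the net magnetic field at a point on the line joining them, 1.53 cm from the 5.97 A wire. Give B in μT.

Each long wire gives B = μ₀I/(2πd). Distances are d₁ = 0.0153 m and d₂ = 0.046 m.
B₁ = 7.80×10⁻⁵ T, B₂ = 5.17×10⁻⁵ T.
Between parallel currents the two contributions point in opposite directions, so they subtract. B = |B₁ − B₂| = |7.80×10⁻⁵ − 5.17×10⁻⁵| = 2.63×10⁻⁵ T.

B ≈ 26.3 μT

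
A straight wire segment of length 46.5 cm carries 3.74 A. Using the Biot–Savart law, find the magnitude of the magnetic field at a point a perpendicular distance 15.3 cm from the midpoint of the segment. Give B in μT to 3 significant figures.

B ≈ 4.08 μT

For a finite straight segment, B = (μ₀I/4πd)(sinθ₁ + sinθ₂), where θ₁, θ₂ are the angles from the perpendicular to each end.
The perpendicular from the point meets the wire at its midpoint, so each end is L/2 = 0.2325 m away along the wire.
sinθ₁ = 0.2325/√(0.2325²+0.153²) = 0.8354; sinθ₂ = 0.2325/√(0.2325²+0.153²) = 0.8354.
B = (4π×10⁻⁷ × 3.74) / (4π × 0.153) × (0.8354 + 0.8354) = 4.08×10⁻⁶ T.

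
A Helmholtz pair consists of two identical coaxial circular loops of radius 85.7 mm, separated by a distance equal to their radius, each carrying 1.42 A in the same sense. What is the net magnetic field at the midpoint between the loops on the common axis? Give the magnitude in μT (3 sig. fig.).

Each loop contributes B = μ₀IR²/[2(R²+z²)^(3/2)] on the axis, with z measured from that loop.
Loop 1 (z = 0.04285 m): B₁ = 7.45×10⁻⁶ T. Loop 2 (z = 0.04285 m): B₂ = 7.45×10⁻⁶ T.
The fields add: B = B₁ + B₂ = 1.49×10⁻⁵ T.

B ≈ 14.9 μT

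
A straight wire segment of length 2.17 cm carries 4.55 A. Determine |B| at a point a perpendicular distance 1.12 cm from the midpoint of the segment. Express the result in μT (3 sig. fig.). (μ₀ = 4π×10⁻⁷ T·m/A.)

For a finite straight segment, B = (μ₀I/4πd)(sinθ₁ + sinθ₂), where θ₁, θ₂ are the angles from the perpendicular to each end.
The perpendicular from the point meets the wire at its midpoint, so each end is L/2 = 0.01085 m away along the wire.
sinθ₁ = 0.01085/√(0.01085²+0.0112²) = 0.6958; sinθ₂ = 0.01085/√(0.01085²+0.0112²) = 0.6958.
B = (4π×10⁻⁷ × 4.55) / (4π × 0.0112) × (0.6958 + 0.6958) = 5.65×10⁻⁵ T.

B ≈ 56.5 μT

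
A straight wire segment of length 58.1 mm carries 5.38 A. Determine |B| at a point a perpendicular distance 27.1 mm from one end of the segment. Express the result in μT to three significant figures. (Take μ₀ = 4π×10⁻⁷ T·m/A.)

For a finite straight segment, B = (μ₀I/4πd)(sinθ₁ + sinθ₂), where θ₁, θ₂ are the angles from the perpendicular to each end.
The perpendicular foot is at one end, so the two end-offsets along the wire are 0 and L = 0.0581 m.
sinθ₁ = 0/√(0²+0.0271²) = 0.0000; sinθ₂ = 0.0581/√(0.0581²+0.0271²) = 0.9063.
B = (4π×10⁻⁷ × 5.38) / (4π × 0.0271) × (0.0000 + 0.9063) = 1.80×10⁻⁵ T.

B ≈ 18.0 μT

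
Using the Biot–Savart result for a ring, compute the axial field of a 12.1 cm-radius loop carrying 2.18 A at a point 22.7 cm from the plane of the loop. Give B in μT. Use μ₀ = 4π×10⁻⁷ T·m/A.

B ≈ 1.18 μT

On the axis of a circular loop, B = μ₀IR² / [2(R²+z²)^(3/2)].
R² + z² = (0.121)² + (0.227)² = 0.06617 m², and (R²+z²)^(3/2) = 1.70×10⁻² m³.
B = (4π×10⁻⁷ × 2.18 × 0.01464) / (2 × 1.70×10⁻²) = 1.18×10⁻⁶ T.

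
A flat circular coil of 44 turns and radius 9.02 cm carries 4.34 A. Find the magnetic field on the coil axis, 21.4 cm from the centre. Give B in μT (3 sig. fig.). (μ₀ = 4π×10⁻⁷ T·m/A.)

For an N-turn flat coil, B = Nμ₀IR²/[2(R²+z²)^(3/2)] with R = 0.0902 m, z = 0.214 m.
B = 44 × 1.77×10⁻⁶ T = 7.79×10⁻⁵ T.

B ≈ 77.9 μT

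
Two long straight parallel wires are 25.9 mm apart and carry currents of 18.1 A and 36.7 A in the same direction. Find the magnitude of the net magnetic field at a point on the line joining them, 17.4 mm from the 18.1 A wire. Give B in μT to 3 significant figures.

Each long wire gives B = μ₀I/(2πd). Distances are d₁ = 0.0174 m and d₂ = 0.0085 m.
B₁ = 2.08×10⁻⁴ T, B₂ = 8.64×10⁻⁴ T.
Between parallel currents the two contributions point in opposite directions, so they subtract. B = |B₁ − B₂| = |2.08×10⁻⁴ − 8.64×10⁻⁴| = 6.55×10⁻⁴ T.

B ≈ 655 μT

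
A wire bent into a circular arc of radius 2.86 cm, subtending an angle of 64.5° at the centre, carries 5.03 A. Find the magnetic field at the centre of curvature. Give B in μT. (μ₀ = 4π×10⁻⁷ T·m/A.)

B ≈ 19.8 μT

The Biot–Savart field of a circular arc at its centre is B = μ₀Iφ/(4πR), with φ = 1.126 rad.
B = (4π×10⁻⁷ × 5.03 × 1.126) / (4π × 0.0286) = 1.98×10⁻⁵ T.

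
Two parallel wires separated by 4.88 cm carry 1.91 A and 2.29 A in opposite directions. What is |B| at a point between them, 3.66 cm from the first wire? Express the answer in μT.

Each long wire gives B = μ₀I/(2πd). Distances are d₁ = 0.0366 m and d₂ = 0.0122 m.
B₁ = 1.04×10⁻⁵ T, B₂ = 3.75×10⁻⁵ T.
Between antiparallel currents both contributions point the same way, so they add. B = B₁ + B₂ = 1.04×10⁻⁵ + 3.75×10⁻⁵ = 4.80×10⁻⁵ T.

B ≈ 48.0 μT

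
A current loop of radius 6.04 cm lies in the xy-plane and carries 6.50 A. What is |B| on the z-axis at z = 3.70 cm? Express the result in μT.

On the axis of a circular loop, B = μ₀IR² / [2(R²+z²)^(3/2)].
R² + z² = (0.0604)² + (0.037)² = 0.005017 m², and (R²+z²)^(3/2) = 3.55×10⁻⁴ m³.
B = (4π×10⁻⁷ × 6.50 × 0.003648) / (2 × 3.55×10⁻⁴) = 4.19×10⁻⁵ T.

B ≈ 41.9 μT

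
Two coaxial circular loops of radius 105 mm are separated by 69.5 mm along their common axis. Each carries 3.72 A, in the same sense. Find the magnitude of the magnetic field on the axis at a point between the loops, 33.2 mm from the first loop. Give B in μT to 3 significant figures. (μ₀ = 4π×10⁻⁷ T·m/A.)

Each loop contributes B = μ₀IR²/[2(R²+z²)^(3/2)] on the axis, with z measured from that loop.
Loop 1 (z = 0.0332 m): B₁ = 1.93×10⁻⁵ T. Loop 2 (z = 0.0363 m): B₂ = 1.88×10⁻⁵ T.
The fields add: B = B₁ + B₂ = 3.81×10⁻⁵ T.

B ≈ 38.1 μT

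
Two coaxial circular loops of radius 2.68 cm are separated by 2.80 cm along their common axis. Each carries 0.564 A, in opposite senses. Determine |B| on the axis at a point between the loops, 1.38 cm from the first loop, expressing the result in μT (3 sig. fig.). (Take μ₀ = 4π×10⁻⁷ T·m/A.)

Each loop contributes B = μ₀IR²/[2(R²+z²)^(3/2)] on the axis, with z measured from that loop.
Loop 1 (z = 0.0138 m): B₁ = 9.29×10⁻⁶ T. Loop 2 (z = 0.0142 m): B₂ = 9.12×10⁻⁶ T.
The fields oppose: B = |B₁ − B₂| = 1.69×10⁻⁷ T.

B ≈ 0.169 μT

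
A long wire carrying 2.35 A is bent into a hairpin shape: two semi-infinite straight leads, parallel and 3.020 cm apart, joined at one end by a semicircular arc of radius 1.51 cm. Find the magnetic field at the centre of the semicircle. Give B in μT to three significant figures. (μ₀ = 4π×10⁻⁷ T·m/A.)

B ≈ 80.0 μT

The semicircular arc contributes B_arc = μ₀I·π/(4πR) = μ₀I/(4R) = 4.89×10⁻⁵ T.
Each semi-infinite lead is at perpendicular distance R = 0.0151 m from the centre, with the perpendicular foot at its near end, so it contributes μ₀I/(4πR); both point the same way, together 3.11×10⁻⁵ T.
Arc and leads all point the same direction: B = 4.89×10⁻⁵ + 3.11×10⁻⁵ = 8.00×10⁻⁵ T.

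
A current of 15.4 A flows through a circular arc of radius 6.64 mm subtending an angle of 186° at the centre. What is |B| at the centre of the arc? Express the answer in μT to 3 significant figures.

The Biot–Savart field of a circular arc at its centre is B = μ₀Iφ/(4πR), with φ = 3.246 rad.
B = (4π×10⁻⁷ × 15.4 × 3.246) / (4π × 0.00664) = 7.53×10⁻⁴ T.

B ≈ 753 μT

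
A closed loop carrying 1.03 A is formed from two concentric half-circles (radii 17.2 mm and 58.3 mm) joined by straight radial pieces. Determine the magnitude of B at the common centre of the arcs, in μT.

The radial connectors point toward the centre, so dl × r̂ = 0 and they contribute nothing.
Each semicircle gives μ₀I/(4R): inner arc 1.88×10⁻⁵ T, outer arc 5.55×10⁻⁶ T.
The two arcs carry current in opposite angular senses, so their fields oppose: B = |1.88×10⁻⁵ − 5.55×10⁻⁶| = 1.33×10⁻⁵ T.

B ≈ 13.3 μT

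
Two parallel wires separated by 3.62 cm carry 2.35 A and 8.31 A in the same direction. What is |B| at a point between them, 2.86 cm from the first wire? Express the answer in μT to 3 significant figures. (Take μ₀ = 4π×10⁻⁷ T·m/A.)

Each long wire gives B = μ₀I/(2πd). Distances are d₁ = 0.0286 m and d₂ = 0.0076 m.
B₁ = 1.64×10⁻⁵ T, B₂ = 2.19×10⁻⁴ T.
Between parallel currents the two contributions point in opposite directions, so they subtract. B = |B₁ − B₂| = |1.64×10⁻⁵ − 2.19×10⁻⁴| = 2.02×10⁻⁴ T.

B ≈ 202 μT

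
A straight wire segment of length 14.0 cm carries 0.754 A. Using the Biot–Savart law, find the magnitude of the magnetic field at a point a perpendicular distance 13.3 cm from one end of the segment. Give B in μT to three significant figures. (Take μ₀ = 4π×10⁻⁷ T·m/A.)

For a finite straight segment, B = (μ₀I/4πd)(sinθ₁ + sinθ₂), where θ₁, θ₂ are the angles from the perpendicular to each end.
The perpendicular foot is at one end, so the two end-offsets along the wire are 0 and L = 0.14 m.
sinθ₁ = 0/√(0²+0.133²) = 0.0000; sinθ₂ = 0.14/√(0.14²+0.133²) = 0.7250.
B = (4π×10⁻⁷ × 0.754) / (4π × 0.133) × (0.0000 + 0.7250) = 4.11×10⁻⁷ T.

B ≈ 0.411 μT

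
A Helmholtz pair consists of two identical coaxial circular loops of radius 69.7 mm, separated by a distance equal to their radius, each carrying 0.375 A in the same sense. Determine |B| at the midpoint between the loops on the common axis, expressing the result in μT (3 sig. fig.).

Each loop contributes B = μ₀IR²/[2(R²+z²)^(3/2)] on the axis, with z measured from that loop.
Loop 1 (z = 0.03485 m): B₁ = 2.42×10⁻⁶ T. Loop 2 (z = 0.03485 m): B₂ = 2.42×10⁻⁶ T.
The fields add: B = B₁ + B₂ = 4.84×10⁻⁶ T.

B ≈ 4.84 μT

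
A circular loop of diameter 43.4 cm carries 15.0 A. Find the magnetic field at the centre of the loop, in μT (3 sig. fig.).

At the centre of a circular loop the Biot–Savart law gives B = μ₀I/(2R) (so R = 0.217 m).
B = (4π×10⁻⁷ × 15.0) / (2 × 0.217) = 4.34×10⁻⁵ T.

B ≈ 43.4 μT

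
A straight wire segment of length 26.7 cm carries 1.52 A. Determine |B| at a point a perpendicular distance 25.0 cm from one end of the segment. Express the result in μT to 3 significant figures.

For a finite straight segment, B = (μ₀I/4πd)(sinθ₁ + sinθ₂), where θ₁, θ₂ are the angles from the perpendicular to each end.
The perpendicular foot is at one end, so the two end-offsets along the wire are 0 and L = 0.267 m.
sinθ₁ = 0/√(0²+0.25²) = 0.0000; sinθ₂ = 0.267/√(0.267²+0.25²) = 0.7300.
B = (4π×10⁻⁷ × 1.52) / (4π × 0.25) × (0.0000 + 0.7300) = 4.44×10⁻⁷ T.

B ≈ 0.444 μT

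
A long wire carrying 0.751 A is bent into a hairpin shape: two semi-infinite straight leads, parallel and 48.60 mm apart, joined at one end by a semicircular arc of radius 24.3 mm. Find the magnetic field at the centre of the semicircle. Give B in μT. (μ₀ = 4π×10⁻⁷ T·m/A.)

B ≈ 15.9 μT

The semicircular arc contributes B_arc = μ₀I·π/(4πR) = μ₀I/(4R) = 9.71×10⁻⁶ T.
Each semi-infinite lead is at perpendicular distance R = 0.0243 m from the centre, with the perpendicular foot at its near end, so it contributes μ₀I/(4πR); both point the same way, together 6.18×10⁻⁶ T.
Arc and leads all point the same direction: B = 9.71×10⁻⁶ + 6.18×10⁻⁶ = 1.59×10⁻⁵ T.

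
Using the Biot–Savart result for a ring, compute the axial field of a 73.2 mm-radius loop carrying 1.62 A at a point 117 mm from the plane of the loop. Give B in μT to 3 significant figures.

On the axis of a circular loop, B = μ₀IR² / [2(R²+z²)^(3/2)].
R² + z² = (0.0732)² + (0.117)² = 0.01905 m², and (R²+z²)^(3/2) = 2.63×10⁻³ m³.
B = (4π×10⁻⁷ × 1.62 × 0.005358) / (2 × 2.63×10⁻³) = 2.07×10⁻⁶ T.

B ≈ 2.07 μT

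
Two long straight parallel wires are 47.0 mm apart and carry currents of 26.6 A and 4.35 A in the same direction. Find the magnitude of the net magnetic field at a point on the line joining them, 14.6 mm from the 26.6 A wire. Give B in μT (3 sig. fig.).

B ≈ 338 μT

Each long wire gives B = μ₀I/(2πd). Distances are d₁ = 0.0146 m and d₂ = 0.0324 m.
B₁ = 3.64×10⁻⁴ T, B₂ = 2.69×10⁻⁵ T.
Between parallel currents the two contributions point in opposite directions, so they subtract. B = |B₁ − B₂| = |3.64×10⁻⁴ − 2.69×10⁻⁵| = 3.38×10⁻⁴ T.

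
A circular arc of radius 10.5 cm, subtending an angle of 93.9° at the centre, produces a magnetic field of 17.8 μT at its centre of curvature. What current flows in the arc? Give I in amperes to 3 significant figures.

I ≈ 11.4 A

For a circular arc, B = μ₀Iφ/(4πR) with φ in radians; here φ = 1.639 rad.
So I = 4πRB/(μ₀φ) = 4π × 0.105 × 1.78×10⁻⁵ / (4π×10⁻⁷ × 1.639) = 11.4 A.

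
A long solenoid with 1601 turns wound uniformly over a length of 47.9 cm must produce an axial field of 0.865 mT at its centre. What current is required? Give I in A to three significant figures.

I ≈ 0.206 A

Inside a long solenoid B = μ₀nI with n = 3342 m⁻¹, so I = B/(μ₀n).
I = 8.65×10⁻⁴ / (4π×10⁻⁷ × 3342) = 0.206 A.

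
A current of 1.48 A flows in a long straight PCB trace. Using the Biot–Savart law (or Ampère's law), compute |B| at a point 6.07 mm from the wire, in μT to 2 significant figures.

For an infinitely long straight wire, B = μ₀I/(2πd).
B = (4π×10⁻⁷ × 1.48) / (2π × 0.00607) = 4.88×10⁻⁵ T.

B ≈ 49 μT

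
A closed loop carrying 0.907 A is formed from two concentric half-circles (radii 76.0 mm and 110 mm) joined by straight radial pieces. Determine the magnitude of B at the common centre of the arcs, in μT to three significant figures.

B ≈ 1.16 μT

The radial connectors point toward the centre, so dl × r̂ = 0 and they contribute nothing.
Each semicircle gives μ₀I/(4R): inner arc 3.75×10⁻⁶ T, outer arc 2.59×10⁻⁶ T.
The two arcs carry current in opposite angular senses, so their fields oppose: B = |3.75×10⁻⁶ − 2.59×10⁻⁶| = 1.16×10⁻⁶ T.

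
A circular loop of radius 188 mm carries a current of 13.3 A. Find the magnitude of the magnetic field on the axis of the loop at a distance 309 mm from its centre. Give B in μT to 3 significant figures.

B ≈ 6.24 μT

On the axis of a circular loop, B = μ₀IR² / [2(R²+z²)^(3/2)].
R² + z² = (0.188)² + (0.309)² = 0.1308 m², and (R²+z²)^(3/2) = 4.73×10⁻² m³.
B = (4π×10⁻⁷ × 13.3 × 0.03534) / (2 × 4.73×10⁻²) = 6.24×10⁻⁶ T.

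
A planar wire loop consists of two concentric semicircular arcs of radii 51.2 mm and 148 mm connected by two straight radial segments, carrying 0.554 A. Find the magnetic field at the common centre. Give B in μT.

The radial connectors point toward the centre, so dl × r̂ = 0 and they contribute nothing.
Each semicircle gives μ₀I/(4R): inner arc 3.40×10⁻⁶ T, outer arc 1.18×10⁻⁶ T.
The two arcs carry current in opposite angular senses, so their fields oppose: B = |3.40×10⁻⁶ − 1.18×10⁻⁶| = 2.22×10⁻⁶ T.

B ≈ 2.22 μT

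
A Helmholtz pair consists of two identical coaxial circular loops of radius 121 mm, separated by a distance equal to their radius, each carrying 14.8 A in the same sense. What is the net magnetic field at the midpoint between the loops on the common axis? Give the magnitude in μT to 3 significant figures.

Each loop contributes B = μ₀IR²/[2(R²+z²)^(3/2)] on the axis, with z measured from that loop.
Loop 1 (z = 0.0605 m): B₁ = 5.50×10⁻⁵ T. Loop 2 (z = 0.0605 m): B₂ = 5.50×10⁻⁵ T.
The fields add: B = B₁ + B₂ = 1.10×10⁻⁴ T.

B ≈ 110 μT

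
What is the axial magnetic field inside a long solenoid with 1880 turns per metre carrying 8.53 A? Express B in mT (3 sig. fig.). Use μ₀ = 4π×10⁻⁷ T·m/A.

Inside a long solenoid, B = μ₀nI with n = 1880 turns/m.
B = 4π×10⁻⁷ × 1880 × 8.53 = 2.02×10⁻² T.

B ≈ 20.2 mT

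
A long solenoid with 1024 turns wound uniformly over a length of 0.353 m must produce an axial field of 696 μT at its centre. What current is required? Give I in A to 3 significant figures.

Inside a long solenoid B = μ₀nI with n = 2901 m⁻¹, so I = B/(μ₀n).
I = 6.96×10⁻⁴ / (4π×10⁻⁷ × 2901) = 0.191 A.

I ≈ 0.191 A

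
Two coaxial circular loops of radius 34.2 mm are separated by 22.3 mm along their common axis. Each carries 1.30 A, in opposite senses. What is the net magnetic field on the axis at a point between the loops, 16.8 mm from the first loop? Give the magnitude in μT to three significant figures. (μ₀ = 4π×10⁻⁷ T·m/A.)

B ≈ 5.72 μT

Each loop contributes B = μ₀IR²/[2(R²+z²)^(3/2)] on the axis, with z measured from that loop.
Loop 1 (z = 0.0168 m): B₁ = 1.73×10⁻⁵ T. Loop 2 (z = 0.0055 m): B₂ = 2.30×10⁻⁵ T.
The fields oppose: B = |B₁ − B₂| = 5.72×10⁻⁶ T.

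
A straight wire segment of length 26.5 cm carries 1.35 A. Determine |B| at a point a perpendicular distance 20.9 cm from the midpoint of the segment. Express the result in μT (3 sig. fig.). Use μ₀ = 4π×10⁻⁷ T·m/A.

B ≈ 0.692 μT

For a finite straight segment, B = (μ₀I/4πd)(sinθ₁ + sinθ₂), where θ₁, θ₂ are the angles from the perpendicular to each end.
The perpendicular from the point meets the wire at its midpoint, so each end is L/2 = 0.1325 m away along the wire.
sinθ₁ = 0.1325/√(0.1325²+0.209²) = 0.5354; sinθ₂ = 0.1325/√(0.1325²+0.209²) = 0.5354.
B = (4π×10⁻⁷ × 1.35) / (4π × 0.209) × (0.5354 + 0.5354) = 6.92×10⁻⁷ T.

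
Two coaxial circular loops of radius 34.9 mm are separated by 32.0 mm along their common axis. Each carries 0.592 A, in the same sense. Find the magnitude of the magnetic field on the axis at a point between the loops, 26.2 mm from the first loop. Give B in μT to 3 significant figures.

Each loop contributes B = μ₀IR²/[2(R²+z²)^(3/2)] on the axis, with z measured from that loop.
Loop 1 (z = 0.0262 m): B₁ = 5.45×10⁻⁶ T. Loop 2 (z = 0.0058 m): B₂ = 1.02×10⁻⁵ T.
The fields add: B = B₁ + B₂ = 1.57×10⁻⁵ T.

B ≈ 15.7 μT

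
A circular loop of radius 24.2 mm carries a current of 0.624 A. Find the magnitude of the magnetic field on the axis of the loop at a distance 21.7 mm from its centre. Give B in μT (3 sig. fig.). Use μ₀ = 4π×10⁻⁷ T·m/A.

B ≈ 6.69 μT

On the axis of a circular loop, B = μ₀IR² / [2(R²+z²)^(3/2)].
R² + z² = (0.0242)² + (0.0217)² = 0.001057 m², and (R²+z²)^(3/2) = 3.43×10⁻⁵ m³.
B = (4π×10⁻⁷ × 0.624 × 0.0005856) / (2 × 3.43×10⁻⁵) = 6.69×10⁻⁶ T.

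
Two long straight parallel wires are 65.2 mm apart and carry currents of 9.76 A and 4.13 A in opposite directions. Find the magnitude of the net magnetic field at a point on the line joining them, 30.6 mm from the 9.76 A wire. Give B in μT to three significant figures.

Each long wire gives B = μ₀I/(2πd). Distances are d₁ = 0.0306 m and d₂ = 0.0346 m.
B₁ = 6.38×10⁻⁵ T, B₂ = 2.39×10⁻⁵ T.
Between antiparallel currents both contributions point the same way, so they add. B = B₁ + B₂ = 6.38×10⁻⁵ + 2.39×10⁻⁵ = 8.77×10⁻⁵ T.

B ≈ 87.7 μT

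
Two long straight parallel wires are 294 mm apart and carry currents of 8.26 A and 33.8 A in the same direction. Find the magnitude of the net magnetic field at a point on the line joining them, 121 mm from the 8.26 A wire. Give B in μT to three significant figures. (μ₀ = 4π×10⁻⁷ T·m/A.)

B ≈ 25.4 μT

Each long wire gives B = μ₀I/(2πd). Distances are d₁ = 0.121 m and d₂ = 0.173 m.
B₁ = 1.37×10⁻⁵ T, B₂ = 3.91×10⁻⁵ T.
Between parallel currents the two contributions point in opposite directions, so they subtract. B = |B₁ − B₂| = |1.37×10⁻⁵ − 3.91×10⁻⁵| = 2.54×10⁻⁵ T.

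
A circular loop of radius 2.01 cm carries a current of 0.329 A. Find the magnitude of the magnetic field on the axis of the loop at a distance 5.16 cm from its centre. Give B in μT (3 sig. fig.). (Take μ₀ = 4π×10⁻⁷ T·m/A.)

B ≈ 0.492 μT

On the axis of a circular loop, B = μ₀IR² / [2(R²+z²)^(3/2)].
R² + z² = (0.0201)² + (0.0516)² = 0.003067 m², and (R²+z²)^(3/2) = 1.70×10⁻⁴ m³.
B = (4π×10⁻⁷ × 0.329 × 0.000404) / (2 × 1.70×10⁻⁴) = 4.92×10⁻⁷ T.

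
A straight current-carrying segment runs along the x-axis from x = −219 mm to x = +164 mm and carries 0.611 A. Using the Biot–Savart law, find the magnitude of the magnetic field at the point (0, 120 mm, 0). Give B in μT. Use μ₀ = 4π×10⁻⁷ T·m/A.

For a finite straight segment, B = (μ₀I/4πd)(sinθ₁ + sinθ₂), where θ₁, θ₂ are the angles from the perpendicular to each end.
The perpendicular distance is d = 0.12 m; the end-offsets along the wire are a = 0.219 m and b = 0.164 m.
sinθ₁ = 0.219/√(0.219²+0.12²) = 0.8770; sinθ₂ = 0.164/√(0.164²+0.12²) = 0.8070.
B = (4π×10⁻⁷ × 0.611) / (4π × 0.12) × (0.8770 + 0.8070) = 8.57×10⁻⁷ T.

B ≈ 0.857 μT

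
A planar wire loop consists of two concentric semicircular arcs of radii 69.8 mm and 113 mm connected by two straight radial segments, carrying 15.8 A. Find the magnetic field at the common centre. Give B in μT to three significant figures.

B ≈ 27.2 μT

The radial connectors point toward the centre, so dl × r̂ = 0 and they contribute nothing.
Each semicircle gives μ₀I/(4R): inner arc 7.11×10⁻⁵ T, outer arc 4.39×10⁻⁵ T.
The two arcs carry current in opposite angular senses, so their fields oppose: B = |7.11×10⁻⁵ − 4.39×10⁻⁵| = 2.72×10⁻⁵ T.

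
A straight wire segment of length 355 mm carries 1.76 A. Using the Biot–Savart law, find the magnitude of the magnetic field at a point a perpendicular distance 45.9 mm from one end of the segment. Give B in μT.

For a finite straight segment, B = (μ₀I/4πd)(sinθ₁ + sinθ₂), where θ₁, θ₂ are the angles from the perpendicular to each end.
The perpendicular foot is at one end, so the two end-offsets along the wire are 0 and L = 0.355 m.
sinθ₁ = 0/√(0²+0.0459²) = 0.0000; sinθ₂ = 0.355/√(0.355²+0.0459²) = 0.9917.
B = (4π×10⁻⁷ × 1.76) / (4π × 0.0459) × (0.0000 + 0.9917) = 3.80×10⁻⁶ T.

B ≈ 3.80 μT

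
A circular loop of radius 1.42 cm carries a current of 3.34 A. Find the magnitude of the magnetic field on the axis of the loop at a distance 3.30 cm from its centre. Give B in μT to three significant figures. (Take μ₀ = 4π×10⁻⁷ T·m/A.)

B ≈ 9.13 μT

On the axis of a circular loop, B = μ₀IR² / [2(R²+z²)^(3/2)].
R² + z² = (0.0142)² + (0.033)² = 0.001291 m², and (R²+z²)^(3/2) = 4.64×10⁻⁵ m³.
B = (4π×10⁻⁷ × 3.34 × 0.0002016) / (2 × 4.64×10⁻⁵) = 9.13×10⁻⁶ T.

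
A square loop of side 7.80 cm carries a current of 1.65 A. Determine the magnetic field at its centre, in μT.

Each side is a finite straight segment at perpendicular distance d = a/(2 tan(π/4)) = 0.039 m from the centre, with end-angles ±π/4.
One side contributes B₁ = (μ₀I/4πd)·2 sin(π/4) = 5.98×10⁻⁶ T.
All 4 sides add in the same direction: B = 4 × 5.98×10⁻⁶ = 2.39×10⁻⁵ T.

B ≈ 23.9 μT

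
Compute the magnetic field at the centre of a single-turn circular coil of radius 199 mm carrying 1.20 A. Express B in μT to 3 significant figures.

B ≈ 3.79 μT

At the centre of a circular loop the Biot–Savart law gives B = μ₀I/(2R).
B = (4π×10⁻⁷ × 1.20) / (2 × 0.199) = 3.79×10⁻⁶ T.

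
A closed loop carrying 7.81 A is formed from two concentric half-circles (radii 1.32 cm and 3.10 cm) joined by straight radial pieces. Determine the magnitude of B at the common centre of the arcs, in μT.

B ≈ 107 μT

The radial connectors point toward the centre, so dl × r̂ = 0 and they contribute nothing.
Each semicircle gives μ₀I/(4R): inner arc 1.86×10⁻⁴ T, outer arc 7.91×10⁻⁵ T.
The two arcs carry current in opposite angular senses, so their fields oppose: B = |1.86×10⁻⁴ − 7.91×10⁻⁵| = 1.07×10⁻⁴ T.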